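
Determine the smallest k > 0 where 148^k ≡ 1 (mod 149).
2

149 is prime, so ord(148) divides φ(149) = 148.
Divisors of 148: 1, 2, 4, 37, 74, 148.
Repeated squaring: 148^1 ≡ 148, 148^2 ≡ 1, 148^4 ≡ 1, 148^8 ≡ 1, 148^16 ≡ 1, 148^32 ≡ 1, 148^64 ≡ 1, 148^128 ≡ 1 (mod 149).
Test 148^d mod 149 for each divisor d in increasing order:
148^1 ≡ 148
148^2 ≡ 1  ← first divisor giving 1
The order is 2.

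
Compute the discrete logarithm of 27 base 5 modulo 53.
21

Baby-step giant-step with step n = ⌈√53⌉ = 8.
Baby steps 5^j mod 53 (j:value) for j=0..7: 0:1, 1:5, 2:25, 3:19, 4:42, 5:51, 6:43, 7:3.
Giant-step multiplier: 5^(-8) ≡ 5^(52-8) = 5^44 ≡ 46 (mod 53).
Giant steps γ_i = 27·46^i mod 53: γ_0=27, γ_1=23, γ_2=51 (in table at j=5).
x = i·n + j = 2·8 + 5 = 21.
Check: 5^21 ≡ 27 (mod 53).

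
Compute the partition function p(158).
88751778802

p(n) counts ways to write n as a sum of positive integers (order ignored).
Euler's pentagonal recurrence: p(k) = p(k-1) + p(k-2) - p(k-5) - p(k-7) + p(k-12) + p(k-15) - ... (offsets j(3j∓1)/2, signs ++--, p(0)=1, p(<0)=0).
DP table for k = 0..157: p(0)=1, p(1)=1, p(2)=2, p(3)=3, p(4)=5, p(5)=7, p(6)=11, p(7)=15, p(8)=22, p(9)=30, p(10)=42, p(11)=56, p(12)=77, p(13)=101, p(14)=135, p(15)=176, p(16)=231, p(17)=297, p(18)=385, p(19)=490, p(20)=627, p(21)=792, p(22)=1002, p(23)=1255, p(24)=1575, p(25)=1958, p(26)=2436, p(27)=3010, p(28)=3718, p(29)=4565, p(30)=5604, p(31)=6842, p(32)=8349, p(33)=10143, p(34)=12310, p(35)=14883, p(36)=17977, p(37)=21637, p(38)=26015, p(39)=31185, p(40)=37338, p(41)=44583, p(42)=53174, p(43)=63261, p(44)=75175, p(45)=89134, p(46)=105558, p(47)=124754, p(48)=147273, p(49)=173525, p(50)=204226, p(51)=239943, p(52)=281589, p(53)=329931, p(54)=386155, p(55)=451276, p(56)=526823, p(57)=614154, p(58)=715220, p(59)=831820, p(60)=966467, p(61)=1121505, p(62)=1300156, p(63)=1505499, p(64)=1741630, p(65)=2012558, p(66)=2323520, p(67)=2679689, p(68)=3087735, p(69)=3554345, p(70)=4087968, p(71)=4697205, p(72)=5392783, p(73)=6185689, p(74)=7089500, p(75)=8118264, p(76)=9289091, p(77)=10619863, p(78)=12132164, p(79)=13848650, p(80)=15796476, p(81)=18004327, p(82)=20506255, p(83)=23338469, p(84)=26543660, p(85)=30167357, p(86)=34262962, p(87)=38887673, p(88)=44108109, p(89)=49995925, p(90)=56634173, p(91)=64112359, p(92)=72533807, p(93)=82010177, p(94)=92669720, p(95)=104651419, p(96)=118114304, p(97)=133230930, p(98)=150198136, p(99)=169229875, p(100)=190569292, p(101)=214481126, p(102)=241265379, p(103)=271248950, p(104)=304801365, p(105)=342325709, p(106)=384276336, p(107)=431149389, p(108)=483502844, p(109)=541946240, p(110)=607163746, p(111)=679903203, p(112)=761002156, p(113)=851376628, p(114)=952050665, p(115)=1064144451, p(116)=1188908248, p(117)=1327710076, p(118)=1482074143, p(119)=1653668665, p(120)=1844349560, p(121)=2056148051, p(122)=2291320912, p(123)=2552338241, p(124)=2841940500, p(125)=3163127352, p(126)=3519222692, p(127)=3913864295, p(128)=4351078600, p(129)=4835271870, p(130)=5371315400, p(131)=5964539504, p(132)=6620830889, p(133)=7346629512, p(134)=8149040695, p(135)=9035836076, p(136)=10015581680, p(137)=11097645016, p(138)=12292341831, p(139)=13610949895, p(140)=15065878135, p(141)=16670689208, p(142)=18440293320, p(143)=20390982757, p(144)=22540654445, p(145)=24908858009, p(146)=27517052599, p(147)=30388671978, p(148)=33549419497, p(149)=37027355200, p(150)=40853235313, p(151)=45060624582, p(152)=49686288421, p(153)=54770336324, p(154)=60356673280, p(155)=66493182097, p(156)=73232243759, p(157)=80630964769.
Final step: p(158) = p(157) + p(156) - p(153) - p(151) + p(146) + p(143) - p(136) - p(132) + p(123) + p(118) - p(107) - p(101) + p(88) + p(81) - p(66) - p(58) + p(41) + p(32) - p(13) - p(3)
= 80630964769 + 73232243759 - 54770336324 - 45060624582 + 27517052599 + 20390982757 - 10015581680 - 6620830889 + 2552338241 + 1482074143 - 431149389 - 214481126 + 44108109 + 18004327 - 2323520 - 715220 + 44583 + 8349 - 101 - 3
= 88751778802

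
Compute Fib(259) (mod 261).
158

Matrix identity: Q^n = [[F_(n+1), F_n], [F_n, F_(n-1)]] with Q = [[1,1],[1,0]].
n = 259 = 100000011₂. Square-and-multiply, entries mod 261:
Q^1 = [[1,1],[1,0]]
Q^2 = (Q^1)² = [[2,1],[1,1]]
Q^4 = (Q^2)² = [[5,3],[3,2]]
Q^8 = (Q^4)² = [[34,21],[21,13]]
Q^16 = (Q^8)² = [[31,204],[204,88]]
Q^32 = (Q^16)² = [[34,3],[3,31]]
Q^64 = (Q^32)² = [[121,195],[195,187]]
Q^129 = (Q^64)²·Q = [[235,205],[205,30]]
Q^259 = (Q^129)²·Q = [[195,158],[158,37]]
F_259 mod 261 = Q^259[0][1] = 158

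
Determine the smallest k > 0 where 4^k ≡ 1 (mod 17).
4

17 is prime, so ord(4) divides φ(17) = 16.
Divisors of 16: 1, 2, 4, 8, 16.
Repeated squaring: 4^1 ≡ 4, 4^2 ≡ 16, 4^4 ≡ 1, 4^8 ≡ 1, 4^16 ≡ 1 (mod 17).
Test 4^d mod 17 for each divisor d in increasing order:
4^1 ≡ 4
4^2 ≡ 16
4^4 ≡ 1  ← first divisor giving 1
The order is 4.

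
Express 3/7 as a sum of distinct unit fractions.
1/3 + 1/11 + 1/231

Greedy algorithm:
3/7: ceiling(7/3) = 3, use 1/3
2/21: ceiling(21/2) = 11, use 1/11
1/231: ceiling(231/1) = 231, use 1/231
Result: 3/7 = 1/3 + 1/11 + 1/231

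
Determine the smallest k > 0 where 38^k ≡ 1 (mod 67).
6

67 is prime, so ord(38) divides φ(67) = 66.
Divisors of 66: 1, 2, 3, 6, 11, 22, 33, 66.
Repeated squaring: 38^1 ≡ 38, 38^2 ≡ 37, 38^4 ≡ 29, 38^8 ≡ 37, 38^16 ≡ 29, 38^32 ≡ 37, 38^64 ≡ 29 (mod 67).
Test 38^d mod 67 for each divisor d in increasing order:
38^1 ≡ 38
38^2 ≡ 37
38^3 = 38^2·38^1 ≡ 66
38^6 = 38^4·38^2 ≡ 1  ← first divisor giving 1
The order is 6.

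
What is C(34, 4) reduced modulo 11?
0

Using Lucas' theorem:
Write n=34 and k=4 in base 11:
n in base 11: [3, 1]
k in base 11: [0, 4]
C(34,4) mod 11 = ∏ C(n_i, k_i) mod 11
Digit binomials (mod 11): C(3,0) = 1; C(1,4) = 0 (k_i > n_i)
Product: 1 × 0 = 0 ≡ 0 (mod 11)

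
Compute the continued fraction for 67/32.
[2; 10, 1, 2]

Euclidean algorithm steps:
67 = 2 × 32 + 3
32 = 10 × 3 + 2
3 = 1 × 2 + 1
2 = 2 × 1 + 0
Continued fraction: [2; 10, 1, 2]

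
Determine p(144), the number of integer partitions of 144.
22540654445

p(n) counts ways to write n as a sum of positive integers (order ignored).
Euler's pentagonal recurrence: p(k) = p(k-1) + p(k-2) - p(k-5) - p(k-7) + p(k-12) + p(k-15) - ... (offsets j(3j∓1)/2, signs ++--, p(0)=1, p(<0)=0).
DP table for k = 0..143: p(0)=1, p(1)=1, p(2)=2, p(3)=3, p(4)=5, p(5)=7, p(6)=11, p(7)=15, p(8)=22, p(9)=30, p(10)=42, p(11)=56, p(12)=77, p(13)=101, p(14)=135, p(15)=176, p(16)=231, p(17)=297, p(18)=385, p(19)=490, p(20)=627, p(21)=792, p(22)=1002, p(23)=1255, p(24)=1575, p(25)=1958, p(26)=2436, p(27)=3010, p(28)=3718, p(29)=4565, p(30)=5604, p(31)=6842, p(32)=8349, p(33)=10143, p(34)=12310, p(35)=14883, p(36)=17977, p(37)=21637, p(38)=26015, p(39)=31185, p(40)=37338, p(41)=44583, p(42)=53174, p(43)=63261, p(44)=75175, p(45)=89134, p(46)=105558, p(47)=124754, p(48)=147273, p(49)=173525, p(50)=204226, p(51)=239943, p(52)=281589, p(53)=329931, p(54)=386155, p(55)=451276, p(56)=526823, p(57)=614154, p(58)=715220, p(59)=831820, p(60)=966467, p(61)=1121505, p(62)=1300156, p(63)=1505499, p(64)=1741630, p(65)=2012558, p(66)=2323520, p(67)=2679689, p(68)=3087735, p(69)=3554345, p(70)=4087968, p(71)=4697205, p(72)=5392783, p(73)=6185689, p(74)=7089500, p(75)=8118264, p(76)=9289091, p(77)=10619863, p(78)=12132164, p(79)=13848650, p(80)=15796476, p(81)=18004327, p(82)=20506255, p(83)=23338469, p(84)=26543660, p(85)=30167357, p(86)=34262962, p(87)=38887673, p(88)=44108109, p(89)=49995925, p(90)=56634173, p(91)=64112359, p(92)=72533807, p(93)=82010177, p(94)=92669720, p(95)=104651419, p(96)=118114304, p(97)=133230930, p(98)=150198136, p(99)=169229875, p(100)=190569292, p(101)=214481126, p(102)=241265379, p(103)=271248950, p(104)=304801365, p(105)=342325709, p(106)=384276336, p(107)=431149389, p(108)=483502844, p(109)=541946240, p(110)=607163746, p(111)=679903203, p(112)=761002156, p(113)=851376628, p(114)=952050665, p(115)=1064144451, p(116)=1188908248, p(117)=1327710076, p(118)=1482074143, p(119)=1653668665, p(120)=1844349560, p(121)=2056148051, p(122)=2291320912, p(123)=2552338241, p(124)=2841940500, p(125)=3163127352, p(126)=3519222692, p(127)=3913864295, p(128)=4351078600, p(129)=4835271870, p(130)=5371315400, p(131)=5964539504, p(132)=6620830889, p(133)=7346629512, p(134)=8149040695, p(135)=9035836076, p(136)=10015581680, p(137)=11097645016, p(138)=12292341831, p(139)=13610949895, p(140)=15065878135, p(141)=16670689208, p(142)=18440293320, p(143)=20390982757.
Final step: p(144) = p(143) + p(142) - p(139) - p(137) + p(132) + p(129) - p(122) - p(118) + p(109) + p(104) - p(93) - p(87) + p(74) + p(67) - p(52) - p(44) + p(27) + p(18)
= 20390982757 + 18440293320 - 13610949895 - 11097645016 + 6620830889 + 4835271870 - 2291320912 - 1482074143 + 541946240 + 304801365 - 82010177 - 38887673 + 7089500 + 2679689 - 281589 - 75175 + 3010 + 385
= 22540654445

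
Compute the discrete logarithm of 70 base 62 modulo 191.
55

Baby-step giant-step with step n = ⌈√191⌉ = 14.
Baby steps 62^j mod 191 (j:value) for j=0..13: 0:1, 1:62, 2:24, 3:151, 4:3, 5:186, 6:72, 7:71, 8:9, 9:176, 10:25, 11:22, 12:27, 13:146.
Giant-step multiplier: 62^(-14) ≡ 62^(190-14) = 62^176 ≡ 163 (mod 191).
Giant steps γ_i = 70·163^i mod 191: γ_0=70, γ_1=141, γ_2=63, γ_3=146 (in table at j=13).
x = i·n + j = 3·14 + 13 = 55.
Check: 62^55 ≡ 70 (mod 191).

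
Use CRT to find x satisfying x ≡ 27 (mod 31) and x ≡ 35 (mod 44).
1267

Using Chinese Remainder Theorem:
M = 31 × 44 = 1364
M1 = 44, M2 = 31
y1 = 44^(-1) mod 31 = 12
y2 = 31^(-1) mod 44 = 27
x = (27×44×12 + 35×31×27) mod 1364 = 1267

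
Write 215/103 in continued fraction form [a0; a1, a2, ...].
[2; 11, 2, 4]

Euclidean algorithm steps:
215 = 2 × 103 + 9
103 = 11 × 9 + 4
9 = 2 × 4 + 1
4 = 4 × 1 + 0
Continued fraction: [2; 11, 2, 4]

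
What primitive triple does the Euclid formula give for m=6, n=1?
(35, 12, 37)

Euclid's formula: a = m² - n², b = 2mn, c = m² + n²
m = 6, n = 1
a = 6² - 1² = 36 - 1 = 35
b = 2 × 6 × 1 = 12
c = 6² + 1² = 36 + 1 = 37
Verification: 35² + 12² = 1225 + 144 = 1369 = 37² ✓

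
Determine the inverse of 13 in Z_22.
17

gcd(13, 22) = 1, so the inverse exists.
Extended Euclidean algorithm on (22, 13):
22 = 1 × 13 + 9  ⟹  9 = (1)·22 + (-1)·13
13 = 1 × 9 + 4  ⟹  4 = (-1)·22 + (2)·13
9 = 2 × 4 + 1  ⟹  1 = (3)·22 + (-5)·13
So (-5)·13 ≡ 1 (mod 22), i.e. 13^(-1) ≡ -5 ≡ 17 (mod 22).
Check: 13 × 17 = 221 ≡ 1 (mod 22)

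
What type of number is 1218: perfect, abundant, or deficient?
abundant

Proper divisors of 1218: sum = 1 + 2 + 3 + 6 + 7 + 14 + 21 + 29 + 42 + 58 + 87 + 174 + 203 + 406 + 609 = 1662
Since 1662 > 1218, 1218 is abundant.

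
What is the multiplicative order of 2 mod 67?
66

67 is prime, so ord(2) divides φ(67) = 66.
Divisors of 66: 1, 2, 3, 6, 11, 22, 33, 66.
Repeated squaring: 2^1 ≡ 2, 2^2 ≡ 4, 2^4 ≡ 16, 2^8 ≡ 55, 2^16 ≡ 10, 2^32 ≡ 33, 2^64 ≡ 17 (mod 67).
Test 2^d mod 67 for each divisor d in increasing order:
2^1 ≡ 2
2^2 ≡ 4
2^3 = 2^2·2^1 ≡ 8
2^6 = 2^4·2^2 ≡ 64
2^11 = 2^8·2^2·2^1 ≡ 38
2^22 = 2^16·2^4·2^2 ≡ 37
2^33 = 2^32·2^1 ≡ 66
2^66 = 2^64·2^2 ≡ 1  ← first divisor giving 1
The order is 66.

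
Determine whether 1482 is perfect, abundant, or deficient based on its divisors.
abundant

Proper divisors of 1482: sum = 1 + 2 + 3 + 6 + 13 + 19 + 26 + 38 + 39 + 57 + 78 + 114 + 247 + 494 + 741 = 1878
Since 1878 > 1482, 1482 is abundant.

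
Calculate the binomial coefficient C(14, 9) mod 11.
0

Using Lucas' theorem:
Write n=14 and k=9 in base 11:
n in base 11: [1, 3]
k in base 11: [0, 9]
C(14,9) mod 11 = ∏ C(n_i, k_i) mod 11
Digit binomials (mod 11): C(1,0) = 1; C(3,9) = 0 (k_i > n_i)
Product: 1 × 0 = 0 ≡ 0 (mod 11)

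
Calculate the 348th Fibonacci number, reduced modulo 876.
264

Matrix identity: Q^n = [[F_(n+1), F_n], [F_n, F_(n-1)]] with Q = [[1,1],[1,0]].
n = 348 = 101011100₂. Square-and-multiply, entries mod 876:
Q^1 = [[1,1],[1,0]]
Q^2 = (Q^1)² = [[2,1],[1,1]]
Q^5 = (Q^2)²·Q = [[8,5],[5,3]]
Q^10 = (Q^5)² = [[89,55],[55,34]]
Q^21 = (Q^10)²·Q = [[191,434],[434,633]]
Q^43 = (Q^21)²·Q = [[789,581],[581,208]]
Q^87 = (Q^43)²·Q = [[207,862],[862,221]]
Q^174 = (Q^87)² = [[121,140],[140,857]]
Q^348 = (Q^174)² = [[77,264],[264,689]]
F_348 mod 876 = Q^348[0][1] = 264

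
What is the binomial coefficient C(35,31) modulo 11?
0

Using Lucas' theorem:
Write n=35 and k=31 in base 11:
n in base 11: [3, 2]
k in base 11: [2, 9]
C(35,31) mod 11 = ∏ C(n_i, k_i) mod 11
Digit binomials (mod 11): C(3,2) = 3; C(2,9) = 0 (k_i > n_i)
Product: 3 × 0 = 0 ≡ 0 (mod 11)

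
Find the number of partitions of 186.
1171432692373

p(n) counts ways to write n as a sum of positive integers (order ignored).
Euler's pentagonal recurrence: p(k) = p(k-1) + p(k-2) - p(k-5) - p(k-7) + p(k-12) + p(k-15) - ... (offsets j(3j∓1)/2, signs ++--, p(0)=1, p(<0)=0).
DP table for k = 0..185: p(0)=1, p(1)=1, p(2)=2, p(3)=3, p(4)=5, p(5)=7, p(6)=11, p(7)=15, p(8)=22, p(9)=30, p(10)=42, p(11)=56, p(12)=77, p(13)=101, p(14)=135, p(15)=176, p(16)=231, p(17)=297, p(18)=385, p(19)=490, p(20)=627, p(21)=792, p(22)=1002, p(23)=1255, p(24)=1575, p(25)=1958, p(26)=2436, p(27)=3010, p(28)=3718, p(29)=4565, p(30)=5604, p(31)=6842, p(32)=8349, p(33)=10143, p(34)=12310, p(35)=14883, p(36)=17977, p(37)=21637, p(38)=26015, p(39)=31185, p(40)=37338, p(41)=44583, p(42)=53174, p(43)=63261, p(44)=75175, p(45)=89134, p(46)=105558, p(47)=124754, p(48)=147273, p(49)=173525, p(50)=204226, p(51)=239943, p(52)=281589, p(53)=329931, p(54)=386155, p(55)=451276, p(56)=526823, p(57)=614154, p(58)=715220, p(59)=831820, p(60)=966467, p(61)=1121505, p(62)=1300156, p(63)=1505499, p(64)=1741630, p(65)=2012558, p(66)=2323520, p(67)=2679689, p(68)=3087735, p(69)=3554345, p(70)=4087968, p(71)=4697205, p(72)=5392783, p(73)=6185689, p(74)=7089500, p(75)=8118264, p(76)=9289091, p(77)=10619863, p(78)=12132164, p(79)=13848650, p(80)=15796476, p(81)=18004327, p(82)=20506255, p(83)=23338469, p(84)=26543660, p(85)=30167357, p(86)=34262962, p(87)=38887673, p(88)=44108109, p(89)=49995925, p(90)=56634173, p(91)=64112359, p(92)=72533807, p(93)=82010177, p(94)=92669720, p(95)=104651419, p(96)=118114304, p(97)=133230930, p(98)=150198136, p(99)=169229875, p(100)=190569292, p(101)=214481126, p(102)=241265379, p(103)=271248950, p(104)=304801365, p(105)=342325709, p(106)=384276336, p(107)=431149389, p(108)=483502844, p(109)=541946240, p(110)=607163746, p(111)=679903203, p(112)=761002156, p(113)=851376628, p(114)=952050665, p(115)=1064144451, p(116)=1188908248, p(117)=1327710076, p(118)=1482074143, p(119)=1653668665, p(120)=1844349560, p(121)=2056148051, p(122)=2291320912, p(123)=2552338241, p(124)=2841940500, p(125)=3163127352, p(126)=3519222692, p(127)=3913864295, p(128)=4351078600, p(129)=4835271870, p(130)=5371315400, p(131)=5964539504, p(132)=6620830889, p(133)=7346629512, p(134)=8149040695, p(135)=9035836076, p(136)=10015581680, p(137)=11097645016, p(138)=12292341831, p(139)=13610949895, p(140)=15065878135, p(141)=16670689208, p(142)=18440293320, p(143)=20390982757, p(144)=22540654445, p(145)=24908858009, p(146)=27517052599, p(147)=30388671978, p(148)=33549419497, p(149)=37027355200, p(150)=40853235313, p(151)=45060624582, p(152)=49686288421, p(153)=54770336324, p(154)=60356673280, p(155)=66493182097, p(156)=73232243759, p(157)=80630964769, p(158)=88751778802, p(159)=97662728555, p(160)=107438159466, p(161)=118159068427, p(162)=129913904637, p(163)=142798995930, p(164)=156919475295, p(165)=172389800255, p(166)=189334822579, p(167)=207890420102, p(168)=228204732751, p(169)=250438925115, p(170)=274768617130, p(171)=301384802048, p(172)=330495499613, p(173)=362326859895, p(174)=397125074750, p(175)=435157697830, p(176)=476715857290, p(177)=522115831195, p(178)=571701605655, p(179)=625846753120, p(180)=684957390936, p(181)=749474411781, p(182)=819876908323, p(183)=896684817527, p(184)=980462880430, p(185)=1071823774337.
Final step: p(186) = p(185) + p(184) - p(181) - p(179) + p(174) + p(171) - p(164) - p(160) + p(151) + p(146) - p(135) - p(129) + p(116) + p(109) - p(94) - p(86) + p(69) + p(60) - p(41) - p(31) + p(10)
= 1071823774337 + 980462880430 - 749474411781 - 625846753120 + 397125074750 + 301384802048 - 156919475295 - 107438159466 + 45060624582 + 27517052599 - 9035836076 - 4835271870 + 1188908248 + 541946240 - 92669720 - 34262962 + 3554345 + 966467 - 44583 - 6842 + 42
= 1171432692373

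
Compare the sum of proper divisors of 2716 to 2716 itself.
abundant

Proper divisors of 2716: sum = 1 + 2 + 4 + 7 + 14 + 28 + 97 + 194 + 388 + 679 + 1358 = 2772
Since 2772 > 2716, 2716 is abundant.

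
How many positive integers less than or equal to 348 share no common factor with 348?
112

348 = 2^2 × 3 × 29
φ(n) = n × ∏(1 - 1/p) for each prime p dividing n
φ(348) = 348 × (1 - 1/2) × (1 - 1/3) × (1 - 1/29) = 112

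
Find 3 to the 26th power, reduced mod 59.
35

Repeated squaring. Binary of 26 = 11010.
3^1 ≡ 3 (mod 59); 3^2 ≡ 9 (mod 59); 3^4 ≡ 22 (mod 59); 3^8 ≡ 12 (mod 59); 3^16 ≡ 26 (mod 59)
3^26 = 3^2 × 3^8 × 3^16 ≡ 35 (mod 59)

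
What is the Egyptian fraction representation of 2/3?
1/2 + 1/6

Greedy algorithm:
2/3: ceiling(3/2) = 2, use 1/2
1/6: ceiling(6/1) = 6, use 1/6
Result: 2/3 = 1/2 + 1/6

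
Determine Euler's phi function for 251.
250

251 = 251
φ(n) = n × ∏(1 - 1/p) for each prime p dividing n
φ(251) = 251 × (1 - 1/251) = 250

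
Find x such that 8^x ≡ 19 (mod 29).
3

Baby-step giant-step with step n = ⌈√29⌉ = 6.
Baby steps 8^j mod 29 (j:value) for j=0..5: 0:1, 1:8, 2:6, 3:19, 4:7, 5:27.
h = 19 is already in the table at j=3, so x = 3.
Check: 8^3 ≡ 19 (mod 29).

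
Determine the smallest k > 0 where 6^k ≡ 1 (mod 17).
16

17 is prime, so ord(6) divides φ(17) = 16.
Divisors of 16: 1, 2, 4, 8, 16.
Repeated squaring: 6^1 ≡ 6, 6^2 ≡ 2, 6^4 ≡ 4, 6^8 ≡ 16, 6^16 ≡ 1 (mod 17).
Test 6^d mod 17 for each divisor d in increasing order:
6^1 ≡ 6
6^2 ≡ 2
6^4 ≡ 4
6^8 ≡ 16
6^16 ≡ 1  ← first divisor giving 1
The order is 16.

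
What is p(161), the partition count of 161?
118159068427

p(n) counts ways to write n as a sum of positive integers (order ignored).
Euler's pentagonal recurrence: p(k) = p(k-1) + p(k-2) - p(k-5) - p(k-7) + p(k-12) + p(k-15) - ... (offsets j(3j∓1)/2, signs ++--, p(0)=1, p(<0)=0).
DP table for k = 0..160: p(0)=1, p(1)=1, p(2)=2, p(3)=3, p(4)=5, p(5)=7, p(6)=11, p(7)=15, p(8)=22, p(9)=30, p(10)=42, p(11)=56, p(12)=77, p(13)=101, p(14)=135, p(15)=176, p(16)=231, p(17)=297, p(18)=385, p(19)=490, p(20)=627, p(21)=792, p(22)=1002, p(23)=1255, p(24)=1575, p(25)=1958, p(26)=2436, p(27)=3010, p(28)=3718, p(29)=4565, p(30)=5604, p(31)=6842, p(32)=8349, p(33)=10143, p(34)=12310, p(35)=14883, p(36)=17977, p(37)=21637, p(38)=26015, p(39)=31185, p(40)=37338, p(41)=44583, p(42)=53174, p(43)=63261, p(44)=75175, p(45)=89134, p(46)=105558, p(47)=124754, p(48)=147273, p(49)=173525, p(50)=204226, p(51)=239943, p(52)=281589, p(53)=329931, p(54)=386155, p(55)=451276, p(56)=526823, p(57)=614154, p(58)=715220, p(59)=831820, p(60)=966467, p(61)=1121505, p(62)=1300156, p(63)=1505499, p(64)=1741630, p(65)=2012558, p(66)=2323520, p(67)=2679689, p(68)=3087735, p(69)=3554345, p(70)=4087968, p(71)=4697205, p(72)=5392783, p(73)=6185689, p(74)=7089500, p(75)=8118264, p(76)=9289091, p(77)=10619863, p(78)=12132164, p(79)=13848650, p(80)=15796476, p(81)=18004327, p(82)=20506255, p(83)=23338469, p(84)=26543660, p(85)=30167357, p(86)=34262962, p(87)=38887673, p(88)=44108109, p(89)=49995925, p(90)=56634173, p(91)=64112359, p(92)=72533807, p(93)=82010177, p(94)=92669720, p(95)=104651419, p(96)=118114304, p(97)=133230930, p(98)=150198136, p(99)=169229875, p(100)=190569292, p(101)=214481126, p(102)=241265379, p(103)=271248950, p(104)=304801365, p(105)=342325709, p(106)=384276336, p(107)=431149389, p(108)=483502844, p(109)=541946240, p(110)=607163746, p(111)=679903203, p(112)=761002156, p(113)=851376628, p(114)=952050665, p(115)=1064144451, p(116)=1188908248, p(117)=1327710076, p(118)=1482074143, p(119)=1653668665, p(120)=1844349560, p(121)=2056148051, p(122)=2291320912, p(123)=2552338241, p(124)=2841940500, p(125)=3163127352, p(126)=3519222692, p(127)=3913864295, p(128)=4351078600, p(129)=4835271870, p(130)=5371315400, p(131)=5964539504, p(132)=6620830889, p(133)=7346629512, p(134)=8149040695, p(135)=9035836076, p(136)=10015581680, p(137)=11097645016, p(138)=12292341831, p(139)=13610949895, p(140)=15065878135, p(141)=16670689208, p(142)=18440293320, p(143)=20390982757, p(144)=22540654445, p(145)=24908858009, p(146)=27517052599, p(147)=30388671978, p(148)=33549419497, p(149)=37027355200, p(150)=40853235313, p(151)=45060624582, p(152)=49686288421, p(153)=54770336324, p(154)=60356673280, p(155)=66493182097, p(156)=73232243759, p(157)=80630964769, p(158)=88751778802, p(159)=97662728555, p(160)=107438159466.
Final step: p(161) = p(160) + p(159) - p(156) - p(154) + p(149) + p(146) - p(139) - p(135) + p(126) + p(121) - p(110) - p(104) + p(91) + p(84) - p(69) - p(61) + p(44) + p(35) - p(16) - p(6)
= 107438159466 + 97662728555 - 73232243759 - 60356673280 + 37027355200 + 27517052599 - 13610949895 - 9035836076 + 3519222692 + 2056148051 - 607163746 - 304801365 + 64112359 + 26543660 - 3554345 - 1121505 + 75175 + 14883 - 231 - 11
= 118159068427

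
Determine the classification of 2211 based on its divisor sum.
deficient

Proper divisors of 2211: sum = 1 + 3 + 11 + 33 + 67 + 201 + 737 = 1053
Since 1053 < 2211, 2211 is deficient.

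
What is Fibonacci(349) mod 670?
569

Matrix identity: Q^n = [[F_(n+1), F_n], [F_n, F_(n-1)]] with Q = [[1,1],[1,0]].
n = 349 = 101011101₂. Square-and-multiply, entries mod 670:
Q^1 = [[1,1],[1,0]]
Q^2 = (Q^1)² = [[2,1],[1,1]]
Q^5 = (Q^2)²·Q = [[8,5],[5,3]]
Q^10 = (Q^5)² = [[89,55],[55,34]]
Q^21 = (Q^10)²·Q = [[291,226],[226,65]]
Q^43 = (Q^21)²·Q = [[473,417],[417,56]]
Q^87 = (Q^43)²·Q = [[471,308],[308,163]]
Q^174 = (Q^87)² = [[465,302],[302,163]]
Q^349 = (Q^174)²·Q = [[615,569],[569,46]]
F_349 mod 670 = Q^349[0][1] = 569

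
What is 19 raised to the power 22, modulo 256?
57

Repeated squaring. Binary of 22 = 10110.
19^1 ≡ 19 (mod 256); 19^2 ≡ 105 (mod 256); 19^4 ≡ 17 (mod 256); 19^8 ≡ 33 (mod 256); 19^16 ≡ 65 (mod 256)
19^22 = 19^2 × 19^4 × 19^16 ≡ 57 (mod 256)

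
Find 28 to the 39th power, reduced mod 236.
140

Repeated squaring. Binary of 39 = 100111.
28^1 ≡ 28 (mod 236); 28^2 ≡ 76 (mod 236); 28^4 ≡ 112 (mod 236); 28^8 ≡ 36 (mod 236); 28^16 ≡ 116 (mod 236); 28^32 ≡ 4 (mod 236)
28^39 = 28^1 × 28^2 × 28^4 × 28^32 ≡ 140 (mod 236)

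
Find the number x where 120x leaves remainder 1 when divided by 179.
91

gcd(120, 179) = 1, so the inverse exists.
Extended Euclidean algorithm on (179, 120):
179 = 1 × 120 + 59  ⟹  59 = (1)·179 + (-1)·120
120 = 2 × 59 + 2  ⟹  2 = (-2)·179 + (3)·120
59 = 29 × 2 + 1  ⟹  1 = (59)·179 + (-88)·120
So (-88)·120 ≡ 1 (mod 179), i.e. 120^(-1) ≡ -88 ≡ 91 (mod 179).
Check: 120 × 91 = 10920 ≡ 1 (mod 179)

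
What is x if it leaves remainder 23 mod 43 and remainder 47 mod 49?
1958

Using Chinese Remainder Theorem:
M = 43 × 49 = 2107
M1 = 49, M2 = 43
y1 = 49^(-1) mod 43 = 36
y2 = 43^(-1) mod 49 = 8
x = (23×49×36 + 47×43×8) mod 2107 = 1958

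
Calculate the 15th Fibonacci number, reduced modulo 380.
230

Matrix identity: Q^n = [[F_(n+1), F_n], [F_n, F_(n-1)]] with Q = [[1,1],[1,0]].
n = 15 = 1111₂. Square-and-multiply, entries mod 380:
Q^1 = [[1,1],[1,0]]
Q^3 = (Q^1)²·Q = [[3,2],[2,1]]
Q^7 = (Q^3)²·Q = [[21,13],[13,8]]
Q^15 = (Q^7)²·Q = [[227,230],[230,377]]
F_15 mod 380 = Q^15[0][1] = 230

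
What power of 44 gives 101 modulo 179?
144

Baby-step giant-step with step n = ⌈√179⌉ = 14.
Baby steps 44^j mod 179 (j:value) for j=0..13: 0:1, 1:44, 2:146, 3:159, 4:15, 5:123, 6:42, 7:58, 8:46, 9:55, 10:93, 11:154, 12:153, 13:109.
Giant-step multiplier: 44^(-14) ≡ 44^(178-14) = 44^164 ≡ 29 (mod 179).
Giant steps γ_i = 101·29^i mod 179: γ_0=101, γ_1=65, γ_2=95, γ_3=70, γ_4=61, γ_5=158, γ_6=107, γ_7=60, γ_8=129, γ_9=161, γ_10=15 (in table at j=4).
x = i·n + j = 10·14 + 4 = 144.
Check: 44^144 ≡ 101 (mod 179).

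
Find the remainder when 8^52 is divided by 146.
8

Repeated squaring. Binary of 52 = 110100.
8^1 ≡ 8 (mod 146); 8^2 ≡ 64 (mod 146); 8^4 ≡ 8 (mod 146); 8^8 ≡ 64 (mod 146); 8^16 ≡ 8 (mod 146); 8^32 ≡ 64 (mod 146)
8^52 = 8^4 × 8^16 × 8^32 ≡ 8 (mod 146)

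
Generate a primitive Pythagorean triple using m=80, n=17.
(6111, 2720, 6689)

Euclid's formula: a = m² - n², b = 2mn, c = m² + n²
m = 80, n = 17
a = 80² - 17² = 6400 - 289 = 6111
b = 2 × 80 × 17 = 2720
c = 80² + 17² = 6400 + 289 = 6689
Verification: 6111² + 2720² = 37344321 + 7398400 = 44742721 = 6689² ✓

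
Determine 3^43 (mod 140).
87

Repeated squaring. Binary of 43 = 101011.
3^1 ≡ 3 (mod 140); 3^2 ≡ 9 (mod 140); 3^4 ≡ 81 (mod 140); 3^8 ≡ 121 (mod 140); 3^16 ≡ 81 (mod 140); 3^32 ≡ 121 (mod 140)
3^43 = 3^1 × 3^2 × 3^8 × 3^32 ≡ 87 (mod 140)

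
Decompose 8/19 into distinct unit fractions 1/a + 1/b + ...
1/3 + 1/12 + 1/228

Greedy algorithm:
8/19: ceiling(19/8) = 3, use 1/3
5/57: ceiling(57/5) = 12, use 1/12
1/228: ceiling(228/1) = 228, use 1/228
Result: 8/19 = 1/3 + 1/12 + 1/228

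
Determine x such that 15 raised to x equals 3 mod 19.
11

Baby-step giant-step with step n = ⌈√19⌉ = 5.
Baby steps 15^j mod 19 (j:value) for j=0..4: 0:1, 1:15, 2:16, 3:12, 4:9.
Giant-step multiplier: 15^(-5) ≡ 15^(18-5) = 15^13 ≡ 10 (mod 19).
Giant steps γ_i = 3·10^i mod 19: γ_0=3, γ_1=11, γ_2=15 (in table at j=1).
x = i·n + j = 2·5 + 1 = 11.
Check: 15^11 ≡ 3 (mod 19).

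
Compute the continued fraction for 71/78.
[0; 1, 10, 7]

Euclidean algorithm steps:
71 = 0 × 78 + 71
78 = 1 × 71 + 7
71 = 10 × 7 + 1
7 = 7 × 1 + 0
Continued fraction: [0; 1, 10, 7]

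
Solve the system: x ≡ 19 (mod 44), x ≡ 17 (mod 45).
107

Using Chinese Remainder Theorem:
M = 44 × 45 = 1980
M1 = 45, M2 = 44
y1 = 45^(-1) mod 44 = 1
y2 = 44^(-1) mod 45 = 44
x = (19×45×1 + 17×44×44) mod 1980 = 107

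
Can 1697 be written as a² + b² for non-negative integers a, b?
4² + 41² (a=4, b=41)

Factorization: 1697 = 1697
By Fermat: n is sum of two squares iff every prime p ≡ 3 (mod 4) appears to even power.
All primes ≡ 3 (mod 4) appear to even power.
Search a = 0, 1, 2, … for 1697 - a² a perfect square: first hit at a = 4: 1697 - 16 = 1681 = 41².
1697 = 4² + 41² = 16 + 1681 ✓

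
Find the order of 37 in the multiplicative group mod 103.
34

103 is prime, so ord(37) divides φ(103) = 102.
Divisors of 102: 1, 2, 3, 6, 17, 34, 51, 102.
Repeated squaring: 37^1 ≡ 37, 37^2 ≡ 30, 37^4 ≡ 76, 37^8 ≡ 8, 37^16 ≡ 64, 37^32 ≡ 79, 37^64 ≡ 61 (mod 103).
Test 37^d mod 103 for each divisor d in increasing order:
37^1 ≡ 37
37^2 ≡ 30
37^3 = 37^2·37^1 ≡ 80
37^6 = 37^4·37^2 ≡ 14
37^17 = 37^16·37^1 ≡ 102
37^34 = 37^32·37^2 ≡ 1  ← first divisor giving 1
The order is 34.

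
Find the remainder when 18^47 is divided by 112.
16

Repeated squaring. Binary of 47 = 101111.
18^1 ≡ 18 (mod 112); 18^2 ≡ 100 (mod 112); 18^4 ≡ 32 (mod 112); 18^8 ≡ 16 (mod 112); 18^16 ≡ 32 (mod 112); 18^32 ≡ 16 (mod 112)
18^47 = 18^1 × 18^2 × 18^4 × 18^8 × 18^32 ≡ 16 (mod 112)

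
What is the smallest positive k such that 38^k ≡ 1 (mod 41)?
8

41 is prime, so ord(38) divides φ(41) = 40.
Divisors of 40: 1, 2, 4, 5, 8, 10, 20, 40.
Repeated squaring: 38^1 ≡ 38, 38^2 ≡ 9, 38^4 ≡ 40, 38^8 ≡ 1, 38^16 ≡ 1, 38^32 ≡ 1 (mod 41).
Test 38^d mod 41 for each divisor d in increasing order:
38^1 ≡ 38
38^2 ≡ 9
38^4 ≡ 40
38^5 = 38^4·38^1 ≡ 3
38^8 ≡ 1  ← first divisor giving 1
The order is 8.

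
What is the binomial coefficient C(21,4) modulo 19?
0

Using Lucas' theorem:
Write n=21 and k=4 in base 19:
n in base 19: [1, 2]
k in base 19: [0, 4]
C(21,4) mod 19 = ∏ C(n_i, k_i) mod 19
Digit binomials (mod 19): C(1,0) = 1; C(2,4) = 0 (k_i > n_i)
Product: 1 × 0 = 0 ≡ 0 (mod 19)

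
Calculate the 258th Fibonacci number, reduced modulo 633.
430

Matrix identity: Q^n = [[F_(n+1), F_n], [F_n, F_(n-1)]] with Q = [[1,1],[1,0]].
n = 258 = 100000010₂. Square-and-multiply, entries mod 633:
Q^1 = [[1,1],[1,0]]
Q^2 = (Q^1)² = [[2,1],[1,1]]
Q^4 = (Q^2)² = [[5,3],[3,2]]
Q^8 = (Q^4)² = [[34,21],[21,13]]
Q^16 = (Q^8)² = [[331,354],[354,610]]
Q^32 = (Q^16)² = [[34,156],[156,511]]
Q^64 = (Q^32)² = [[172,198],[198,607]]
Q^129 = (Q^64)²·Q = [[214,424],[424,423]]
Q^258 = (Q^129)² = [[224,430],[430,427]]
F_258 mod 633 = Q^258[0][1] = 430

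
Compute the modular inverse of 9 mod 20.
9

gcd(9, 20) = 1, so the inverse exists.
Extended Euclidean algorithm on (20, 9):
20 = 2 × 9 + 2  ⟹  2 = (1)·20 + (-2)·9
9 = 4 × 2 + 1  ⟹  1 = (-4)·20 + (9)·9
So (9)·9 ≡ 1 (mod 20), i.e. 9^(-1) ≡ 9 (mod 20).
Check: 9 × 9 = 81 ≡ 1 (mod 20)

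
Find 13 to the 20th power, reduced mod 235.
51

Repeated squaring. Binary of 20 = 10100.
13^1 ≡ 13 (mod 235); 13^2 ≡ 169 (mod 235); 13^4 ≡ 126 (mod 235); 13^8 ≡ 131 (mod 235); 13^16 ≡ 6 (mod 235)
13^20 = 13^4 × 13^16 ≡ 51 (mod 235)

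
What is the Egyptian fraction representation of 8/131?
1/17 + 1/446 + 1/331081 + 1/328843554602

Greedy algorithm:
8/131: ceiling(131/8) = 17, use 1/17
5/2227: ceiling(2227/5) = 446, use 1/446
3/993242: ceiling(993242/3) = 331081, use 1/331081
1/328843554602: ceiling(328843554602/1) = 328843554602, use 1/328843554602
Result: 8/131 = 1/17 + 1/446 + 1/331081 + 1/328843554602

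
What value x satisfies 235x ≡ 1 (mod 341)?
267

gcd(235, 341) = 1, so the inverse exists.
Extended Euclidean algorithm on (341, 235):
341 = 1 × 235 + 106  ⟹  106 = (1)·341 + (-1)·235
235 = 2 × 106 + 23  ⟹  23 = (-2)·341 + (3)·235
106 = 4 × 23 + 14  ⟹  14 = (9)·341 + (-13)·235
23 = 1 × 14 + 9  ⟹  9 = (-11)·341 + (16)·235
14 = 1 × 9 + 5  ⟹  5 = (20)·341 + (-29)·235
9 = 1 × 5 + 4  ⟹  4 = (-31)·341 + (45)·235
5 = 1 × 4 + 1  ⟹  1 = (51)·341 + (-74)·235
So (-74)·235 ≡ 1 (mod 341), i.e. 235^(-1) ≡ -74 ≡ 267 (mod 341).
Check: 235 × 267 = 62745 ≡ 1 (mod 341)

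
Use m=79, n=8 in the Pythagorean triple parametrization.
(6177, 1264, 6305)

Euclid's formula: a = m² - n², b = 2mn, c = m² + n²
m = 79, n = 8
a = 79² - 8² = 6241 - 64 = 6177
b = 2 × 79 × 8 = 1264
c = 79² + 8² = 6241 + 64 = 6305
Verification: 6177² + 1264² = 38155329 + 1597696 = 39753025 = 6305² ✓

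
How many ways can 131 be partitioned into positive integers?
5964539504

p(n) counts ways to write n as a sum of positive integers (order ignored).
Euler's pentagonal recurrence: p(k) = p(k-1) + p(k-2) - p(k-5) - p(k-7) + p(k-12) + p(k-15) - ... (offsets j(3j∓1)/2, signs ++--, p(0)=1, p(<0)=0).
DP table for k = 0..130: p(0)=1, p(1)=1, p(2)=2, p(3)=3, p(4)=5, p(5)=7, p(6)=11, p(7)=15, p(8)=22, p(9)=30, p(10)=42, p(11)=56, p(12)=77, p(13)=101, p(14)=135, p(15)=176, p(16)=231, p(17)=297, p(18)=385, p(19)=490, p(20)=627, p(21)=792, p(22)=1002, p(23)=1255, p(24)=1575, p(25)=1958, p(26)=2436, p(27)=3010, p(28)=3718, p(29)=4565, p(30)=5604, p(31)=6842, p(32)=8349, p(33)=10143, p(34)=12310, p(35)=14883, p(36)=17977, p(37)=21637, p(38)=26015, p(39)=31185, p(40)=37338, p(41)=44583, p(42)=53174, p(43)=63261, p(44)=75175, p(45)=89134, p(46)=105558, p(47)=124754, p(48)=147273, p(49)=173525, p(50)=204226, p(51)=239943, p(52)=281589, p(53)=329931, p(54)=386155, p(55)=451276, p(56)=526823, p(57)=614154, p(58)=715220, p(59)=831820, p(60)=966467, p(61)=1121505, p(62)=1300156, p(63)=1505499, p(64)=1741630, p(65)=2012558, p(66)=2323520, p(67)=2679689, p(68)=3087735, p(69)=3554345, p(70)=4087968, p(71)=4697205, p(72)=5392783, p(73)=6185689, p(74)=7089500, p(75)=8118264, p(76)=9289091, p(77)=10619863, p(78)=12132164, p(79)=13848650, p(80)=15796476, p(81)=18004327, p(82)=20506255, p(83)=23338469, p(84)=26543660, p(85)=30167357, p(86)=34262962, p(87)=38887673, p(88)=44108109, p(89)=49995925, p(90)=56634173, p(91)=64112359, p(92)=72533807, p(93)=82010177, p(94)=92669720, p(95)=104651419, p(96)=118114304, p(97)=133230930, p(98)=150198136, p(99)=169229875, p(100)=190569292, p(101)=214481126, p(102)=241265379, p(103)=271248950, p(104)=304801365, p(105)=342325709, p(106)=384276336, p(107)=431149389, p(108)=483502844, p(109)=541946240, p(110)=607163746, p(111)=679903203, p(112)=761002156, p(113)=851376628, p(114)=952050665, p(115)=1064144451, p(116)=1188908248, p(117)=1327710076, p(118)=1482074143, p(119)=1653668665, p(120)=1844349560, p(121)=2056148051, p(122)=2291320912, p(123)=2552338241, p(124)=2841940500, p(125)=3163127352, p(126)=3519222692, p(127)=3913864295, p(128)=4351078600, p(129)=4835271870, p(130)=5371315400.
Final step: p(131) = p(130) + p(129) - p(126) - p(124) + p(119) + p(116) - p(109) - p(105) + p(96) + p(91) - p(80) - p(74) + p(61) + p(54) - p(39) - p(31) + p(14) + p(5)
= 5371315400 + 4835271870 - 3519222692 - 2841940500 + 1653668665 + 1188908248 - 541946240 - 342325709 + 118114304 + 64112359 - 15796476 - 7089500 + 1121505 + 386155 - 31185 - 6842 + 135 + 7
= 5964539504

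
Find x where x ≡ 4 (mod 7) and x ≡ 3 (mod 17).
88

Using Chinese Remainder Theorem:
M = 7 × 17 = 119
M1 = 17, M2 = 7
y1 = 17^(-1) mod 7 = 5
y2 = 7^(-1) mod 17 = 5
x = (4×17×5 + 3×7×5) mod 119 = 88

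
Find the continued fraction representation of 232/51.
[4; 1, 1, 4, 1, 1, 2]

Euclidean algorithm steps:
232 = 4 × 51 + 28
51 = 1 × 28 + 23
28 = 1 × 23 + 5
23 = 4 × 5 + 3
5 = 1 × 3 + 2
3 = 1 × 2 + 1
2 = 2 × 1 + 0
Continued fraction: [4; 1, 1, 4, 1, 1, 2]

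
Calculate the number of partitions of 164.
156919475295

p(n) counts ways to write n as a sum of positive integers (order ignored).
Euler's pentagonal recurrence: p(k) = p(k-1) + p(k-2) - p(k-5) - p(k-7) + p(k-12) + p(k-15) - ... (offsets j(3j∓1)/2, signs ++--, p(0)=1, p(<0)=0).
DP table for k = 0..163: p(0)=1, p(1)=1, p(2)=2, p(3)=3, p(4)=5, p(5)=7, p(6)=11, p(7)=15, p(8)=22, p(9)=30, p(10)=42, p(11)=56, p(12)=77, p(13)=101, p(14)=135, p(15)=176, p(16)=231, p(17)=297, p(18)=385, p(19)=490, p(20)=627, p(21)=792, p(22)=1002, p(23)=1255, p(24)=1575, p(25)=1958, p(26)=2436, p(27)=3010, p(28)=3718, p(29)=4565, p(30)=5604, p(31)=6842, p(32)=8349, p(33)=10143, p(34)=12310, p(35)=14883, p(36)=17977, p(37)=21637, p(38)=26015, p(39)=31185, p(40)=37338, p(41)=44583, p(42)=53174, p(43)=63261, p(44)=75175, p(45)=89134, p(46)=105558, p(47)=124754, p(48)=147273, p(49)=173525, p(50)=204226, p(51)=239943, p(52)=281589, p(53)=329931, p(54)=386155, p(55)=451276, p(56)=526823, p(57)=614154, p(58)=715220, p(59)=831820, p(60)=966467, p(61)=1121505, p(62)=1300156, p(63)=1505499, p(64)=1741630, p(65)=2012558, p(66)=2323520, p(67)=2679689, p(68)=3087735, p(69)=3554345, p(70)=4087968, p(71)=4697205, p(72)=5392783, p(73)=6185689, p(74)=7089500, p(75)=8118264, p(76)=9289091, p(77)=10619863, p(78)=12132164, p(79)=13848650, p(80)=15796476, p(81)=18004327, p(82)=20506255, p(83)=23338469, p(84)=26543660, p(85)=30167357, p(86)=34262962, p(87)=38887673, p(88)=44108109, p(89)=49995925, p(90)=56634173, p(91)=64112359, p(92)=72533807, p(93)=82010177, p(94)=92669720, p(95)=104651419, p(96)=118114304, p(97)=133230930, p(98)=150198136, p(99)=169229875, p(100)=190569292, p(101)=214481126, p(102)=241265379, p(103)=271248950, p(104)=304801365, p(105)=342325709, p(106)=384276336, p(107)=431149389, p(108)=483502844, p(109)=541946240, p(110)=607163746, p(111)=679903203, p(112)=761002156, p(113)=851376628, p(114)=952050665, p(115)=1064144451, p(116)=1188908248, p(117)=1327710076, p(118)=1482074143, p(119)=1653668665, p(120)=1844349560, p(121)=2056148051, p(122)=2291320912, p(123)=2552338241, p(124)=2841940500, p(125)=3163127352, p(126)=3519222692, p(127)=3913864295, p(128)=4351078600, p(129)=4835271870, p(130)=5371315400, p(131)=5964539504, p(132)=6620830889, p(133)=7346629512, p(134)=8149040695, p(135)=9035836076, p(136)=10015581680, p(137)=11097645016, p(138)=12292341831, p(139)=13610949895, p(140)=15065878135, p(141)=16670689208, p(142)=18440293320, p(143)=20390982757, p(144)=22540654445, p(145)=24908858009, p(146)=27517052599, p(147)=30388671978, p(148)=33549419497, p(149)=37027355200, p(150)=40853235313, p(151)=45060624582, p(152)=49686288421, p(153)=54770336324, p(154)=60356673280, p(155)=66493182097, p(156)=73232243759, p(157)=80630964769, p(158)=88751778802, p(159)=97662728555, p(160)=107438159466, p(161)=118159068427, p(162)=129913904637, p(163)=142798995930.
Final step: p(164) = p(163) + p(162) - p(159) - p(157) + p(152) + p(149) - p(142) - p(138) + p(129) + p(124) - p(113) - p(107) + p(94) + p(87) - p(72) - p(64) + p(47) + p(38) - p(19) - p(9)
= 142798995930 + 129913904637 - 97662728555 - 80630964769 + 49686288421 + 37027355200 - 18440293320 - 12292341831 + 4835271870 + 2841940500 - 851376628 - 431149389 + 92669720 + 38887673 - 5392783 - 1741630 + 124754 + 26015 - 490 - 30
= 156919475295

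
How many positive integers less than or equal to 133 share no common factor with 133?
108

133 = 7 × 19
φ(n) = n × ∏(1 - 1/p) for each prime p dividing n
φ(133) = 133 × (1 - 1/7) × (1 - 1/19) = 108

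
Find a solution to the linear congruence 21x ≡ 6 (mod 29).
x ≡ 21 (mod 29)

gcd(21, 29) = 1, which divides 6, so solutions exist.
Find 21^(-1) mod 29 by the extended Euclidean algorithm:
29 = 1 × 21 + 8  ⟹  8 = (1)·29 + (-1)·21
21 = 2 × 8 + 5  ⟹  5 = (-2)·29 + (3)·21
8 = 1 × 5 + 3  ⟹  3 = (3)·29 + (-4)·21
5 = 1 × 3 + 2  ⟹  2 = (-5)·29 + (7)·21
3 = 1 × 2 + 1  ⟹  1 = (8)·29 + (-11)·21
So (-11)·21 ≡ 1 (mod 29), i.e. 21^(-1) ≡ -11 ≡ 18 (mod 29).
x ≡ 18 × 6 = 108 ≡ 21 (mod 29).
Check: 21 × 21 = 441 ≡ 6 (mod 29).
Unique solution: x ≡ 21 (mod 29)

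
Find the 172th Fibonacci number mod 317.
66

Matrix identity: Q^n = [[F_(n+1), F_n], [F_n, F_(n-1)]] with Q = [[1,1],[1,0]].
n = 172 = 10101100₂. Square-and-multiply, entries mod 317:
Q^1 = [[1,1],[1,0]]
Q^2 = (Q^1)² = [[2,1],[1,1]]
Q^5 = (Q^2)²·Q = [[8,5],[5,3]]
Q^10 = (Q^5)² = [[89,55],[55,34]]
Q^21 = (Q^10)²·Q = [[276,168],[168,108]]
Q^43 = (Q^21)²·Q = [[268,107],[107,161]]
Q^86 = (Q^43)² = [[219,255],[255,281]]
Q^172 = (Q^86)² = [[134,66],[66,68]]
F_172 mod 317 = Q^172[0][1] = 66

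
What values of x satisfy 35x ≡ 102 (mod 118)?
x ≡ 40 (mod 118)

gcd(35, 118) = 1, which divides 102, so solutions exist.
Find 35^(-1) mod 118 by the extended Euclidean algorithm:
118 = 3 × 35 + 13  ⟹  13 = (1)·118 + (-3)·35
35 = 2 × 13 + 9  ⟹  9 = (-2)·118 + (7)·35
13 = 1 × 9 + 4  ⟹  4 = (3)·118 + (-10)·35
9 = 2 × 4 + 1  ⟹  1 = (-8)·118 + (27)·35
So (27)·35 ≡ 1 (mod 118), i.e. 35^(-1) ≡ 27 (mod 118).
x ≡ 27 × 102 = 2754 ≡ 40 (mod 118).
Check: 35 × 40 = 1400 ≡ 102 (mod 118).
Unique solution: x ≡ 40 (mod 118)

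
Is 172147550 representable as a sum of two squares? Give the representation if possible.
Not possible

Factorization: 172147550 = 2 × 5^2 × 151^3
By Fermat: n is sum of two squares iff every prime p ≡ 3 (mod 4) appears to even power.
Prime(s) ≡ 3 (mod 4) with odd exponent: [(151, 3)]
Therefore 172147550 cannot be expressed as a² + b².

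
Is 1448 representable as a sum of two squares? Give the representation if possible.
2² + 38² (a=2, b=38)

Factorization: 1448 = 2^3 × 181
By Fermat: n is sum of two squares iff every prime p ≡ 3 (mod 4) appears to even power.
All primes ≡ 3 (mod 4) appear to even power.
Search a = 0, 1, 2, … for 1448 - a² a perfect square: first hit at a = 2: 1448 - 4 = 1444 = 38².
1448 = 2² + 38² = 4 + 1444 ✓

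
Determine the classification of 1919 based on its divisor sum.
deficient

Proper divisors of 1919: sum = 1 + 19 + 101 = 121
Since 121 < 1919, 1919 is deficient.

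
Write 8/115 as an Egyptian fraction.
1/15 + 1/345

Greedy algorithm:
8/115: ceiling(115/8) = 15, use 1/15
1/345: ceiling(345/1) = 345, use 1/345
Result: 8/115 = 1/15 + 1/345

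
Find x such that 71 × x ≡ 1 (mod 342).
53

gcd(71, 342) = 1, so the inverse exists.
Extended Euclidean algorithm on (342, 71):
342 = 4 × 71 + 58  ⟹  58 = (1)·342 + (-4)·71
71 = 1 × 58 + 13  ⟹  13 = (-1)·342 + (5)·71
58 = 4 × 13 + 6  ⟹  6 = (5)·342 + (-24)·71
13 = 2 × 6 + 1  ⟹  1 = (-11)·342 + (53)·71
So (53)·71 ≡ 1 (mod 342), i.e. 71^(-1) ≡ 53 (mod 342).
Check: 71 × 53 = 3763 ≡ 1 (mod 342)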